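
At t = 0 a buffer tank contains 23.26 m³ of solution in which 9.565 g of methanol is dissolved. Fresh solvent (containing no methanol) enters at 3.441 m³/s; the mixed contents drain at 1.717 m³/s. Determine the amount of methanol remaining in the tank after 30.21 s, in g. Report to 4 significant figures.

Total volume: dV/dt = Q_in − Q_out = 1.72400 m³/s, so V(t) = 23.26 + 1.72400 t and V(30.21) = 75.3420 m³.
No methanol enters, so dm/dt = −Q_out · (m/V).
Separate: dm/m = −Q_out dt/V(t) ⇒ ln(m/m₀) = −(Q_out/(Q_in−Q_out)) ln(V/V₀).
m = m₀ (V₀/V)^(Q_out/(Q_in−Q_out)) = 9.565 × (23.26/75.3420)^(0.995940) = 2.96708 g.

2.967 g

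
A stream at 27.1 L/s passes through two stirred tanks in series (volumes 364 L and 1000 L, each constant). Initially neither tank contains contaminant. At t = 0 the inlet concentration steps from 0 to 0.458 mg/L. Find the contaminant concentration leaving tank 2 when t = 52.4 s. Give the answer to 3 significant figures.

0.289 mg/L

Each tank obeys Vᵢ dCᵢ/dt = Q(Cᵢ₋₁ − Cᵢ), so τᵢ = Vᵢ/Q.
τ₁ = 364/27.1 = 13.432 s; τ₂ = 1000/27.1 = 36.900 s.
Solving the cascade with C₁(0)=C₂(0)=0 gives C₂(t) = C_in[1 − (τ₁ e^(−t/τ₁) − τ₂ e^(−t/τ₂))/(τ₁ − τ₂)].
At t = 52.4: e^(−t/τ₁) = 0.020217, e^(−t/τ₂) = 0.24170.
C₂ = 0.458·[1 − (13.432·0.020217 − 36.900·0.24170)/(-23.469)] = 0.458·0.63153 = 0.28924 mg/L.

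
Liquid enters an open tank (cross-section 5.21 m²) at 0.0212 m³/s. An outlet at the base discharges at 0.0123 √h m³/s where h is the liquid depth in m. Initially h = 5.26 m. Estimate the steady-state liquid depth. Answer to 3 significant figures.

Level balance: A dh/dt = 0.0212 − 0.0123 √h. Setting dh/dt = 0:
Q_in = 0.0123 √h_ss ⇒ √h_ss = 0.0212/0.0123 = 1.7236.
h_ss = 1.7236² = 2.9707 m. (Since h₀ = 5.26 m > h_ss, the level will fall toward this value.)

2.97 m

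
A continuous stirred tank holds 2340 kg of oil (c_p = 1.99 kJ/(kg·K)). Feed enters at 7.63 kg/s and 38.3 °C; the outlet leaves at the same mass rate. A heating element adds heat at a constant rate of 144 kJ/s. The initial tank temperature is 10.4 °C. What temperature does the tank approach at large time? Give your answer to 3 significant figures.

47.8 °C

M c_p dT/dt = ṁ c_p (T_in − T) + Q̇.
At steady state dT/dt = 0 ⇒ T_ss = T_in + Q̇/(ṁ c_p) = 38.3 + 144/(7.63·1.99) = 47.784 °C.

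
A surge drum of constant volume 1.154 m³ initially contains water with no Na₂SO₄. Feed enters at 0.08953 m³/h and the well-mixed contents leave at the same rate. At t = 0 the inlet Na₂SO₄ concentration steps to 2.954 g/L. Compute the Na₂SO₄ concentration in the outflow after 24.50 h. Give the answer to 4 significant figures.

Transient balance on the dissolved component: V dC/dt = Q(C_in − C).
So dC/dt = (C_in − C)/τ with τ = V/Q = 1.154/0.08953 = 12.8895 h.
C approaches C_in exponentially: C(t) = C_in + (C₀ − C_in) e^(−t/τ).
C(24.50) = 2.954 + (0 − 2.954)·e^(−24.50/12.8895) = 2.954 + (-2.95400)·0.149454 = 2.51251 g/L.

2.513 g/L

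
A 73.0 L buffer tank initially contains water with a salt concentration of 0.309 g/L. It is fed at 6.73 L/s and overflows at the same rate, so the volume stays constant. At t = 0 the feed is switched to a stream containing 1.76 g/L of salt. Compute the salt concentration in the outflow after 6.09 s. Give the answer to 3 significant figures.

Unsteady species balance (constant V, well mixed): V dC/dt = Q(C_in − C).
So dC/dt = (C_in − C)/τ with τ = V/Q = 73.0/6.73 = 10.847 s.
Solution: C(t) = C_in + (C₀ − C_in) e^(−t/τ).
C(6.09) = 1.76 + (0.309 − 1.76)·e^(−6.09/10.847) = 1.76 + (-1.4510)·0.57038 = 0.93237 g/L.

0.932 g/L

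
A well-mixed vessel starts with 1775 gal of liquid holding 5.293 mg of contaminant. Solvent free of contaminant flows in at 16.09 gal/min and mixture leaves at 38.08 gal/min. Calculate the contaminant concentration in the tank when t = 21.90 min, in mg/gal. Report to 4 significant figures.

Let m(t) be the amount of contaminant. Volume: V(t) = V₀ + (Q_in − Q_out) t = 1775 − 21.9900 t; V(21.90) = 1293.42 gal.
Species balance (pure solvent in): dm/dt = −Q_out · m/V(t).
Separate: dm/m = −Q_out dt/V(t) ⇒ ln(m/m₀) = −(Q_out/(Q_in−Q_out)) ln(V/V₀).
m = m₀ (V₀/V)^(Q_out/(Q_in−Q_out)) = 5.293 × (1775/1293.42)^(-1.73170) = 3.05960 mg.
C = m/V = 3.05960/1293.42 = 0.00236551 mg/gal.

0.002366 mg/gal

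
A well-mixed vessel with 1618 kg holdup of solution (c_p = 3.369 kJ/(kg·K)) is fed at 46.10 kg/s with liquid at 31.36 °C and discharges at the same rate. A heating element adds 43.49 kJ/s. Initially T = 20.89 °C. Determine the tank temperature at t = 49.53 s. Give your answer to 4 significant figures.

29.02 °C

M c_p dT/dt = ṁ c_p (T_in − T) + Q̇.
Rearrange: dT/dt = (T_ss − T)/τ with τ = M/ṁ = 35.0976 s and T_ss = T_in + Q̇/(ṁ c_p) = 31.6400 °C.
Solution: T(t) = T_ss + (T₀ − T_ss) e^(−t/τ).
T(49.53) = 31.6400 + (-10.7500)·e^(−49.53/35.0976) = 31.6400 + (-10.7500)·0.243849 = 29.0186 °C.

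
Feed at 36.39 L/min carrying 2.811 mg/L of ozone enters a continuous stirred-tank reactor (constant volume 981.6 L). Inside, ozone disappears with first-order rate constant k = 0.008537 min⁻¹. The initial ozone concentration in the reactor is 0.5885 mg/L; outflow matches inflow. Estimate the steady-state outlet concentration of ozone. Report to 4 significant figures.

V dC/dt = Q(C_in − C) − k V C.
Steady state (dC/dt = 0): C_ss = Q C_in/(Q + kV) = C_in/(1 + kV/Q).
C_ss = 36.39·2.811/(36.39 + 0.008537·981.6) = 102.292/44.7699 = 2.28484 mg/L.

2.285 mg/L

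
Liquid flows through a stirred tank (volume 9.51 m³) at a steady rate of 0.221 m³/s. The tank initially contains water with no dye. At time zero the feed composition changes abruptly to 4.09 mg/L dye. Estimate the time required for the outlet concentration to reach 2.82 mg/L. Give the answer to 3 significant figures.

Transient balance on the dissolved component: V dC/dt = Q(C_in − C), so τ = V/Q = 43.032 s.
C(t) = C_in + (C₀ − C_in) e^(−t/τ). Set C = 2.82 and solve for t:
e^(−t/τ) = (C − C_in)/(C₀ − C_in) = (2.82 − 4.09)/(0 − 4.09) = 0.31051
t = −τ ln(…) = 43.032 × 1.1695 = 50.327 s.

50.3 s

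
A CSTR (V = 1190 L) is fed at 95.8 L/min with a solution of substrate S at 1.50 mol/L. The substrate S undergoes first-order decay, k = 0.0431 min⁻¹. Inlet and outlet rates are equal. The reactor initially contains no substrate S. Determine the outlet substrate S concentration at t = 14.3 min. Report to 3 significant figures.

Species balance: V dC/dt = Q C_in − Q C − k V C.
This is linear with rate a = Q/V + k = 0.12360 min⁻¹.
C_ss = Q C_in/(Q + kV) = 0.97696 mol/L; C(t) = C_ss + (C₀ − C_ss) e^(−a t).
C(14.3) = 0.97696 + (-0.97696)·e^(−0.12360·14.3) = 0.97696 + (-0.97696)·0.17075 = 0.81014 mol/L.

0.810 mol/L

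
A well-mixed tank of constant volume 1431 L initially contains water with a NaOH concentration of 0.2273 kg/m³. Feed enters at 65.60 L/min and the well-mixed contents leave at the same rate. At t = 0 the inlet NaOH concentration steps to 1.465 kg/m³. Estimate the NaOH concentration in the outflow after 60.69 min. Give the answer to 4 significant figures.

Mass balance on the solute (V constant): V dC/dt = Q(C_in − C).
Rewrite as dC/dt + C/τ = C_in/τ, τ = V/Q = 21.8140 min.
C approaches C_in exponentially: C(t) = C_in + (C₀ − C_in) e^(−t/τ).
C(60.69) = 1.465 + (0.2273 − 1.465)·e^(−60.69/21.8140) = 1.465 + (-1.23770)·0.0619049 = 1.38838 kg/m³.

1.388 kg/m³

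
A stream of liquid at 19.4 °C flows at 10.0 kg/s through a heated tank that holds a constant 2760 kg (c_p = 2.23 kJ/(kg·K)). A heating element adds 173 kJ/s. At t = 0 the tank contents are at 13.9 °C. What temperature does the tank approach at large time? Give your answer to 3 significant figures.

First-law balance (no shaft work): M c_p dT/dt = ṁ c_p (T_in − T) + 173.
At steady state dT/dt = 0 ⇒ T_ss = T_in + Q̇/(ṁ c_p) = 19.4 + 173/(10.0·2.23) = 27.158 °C.

27.2 °C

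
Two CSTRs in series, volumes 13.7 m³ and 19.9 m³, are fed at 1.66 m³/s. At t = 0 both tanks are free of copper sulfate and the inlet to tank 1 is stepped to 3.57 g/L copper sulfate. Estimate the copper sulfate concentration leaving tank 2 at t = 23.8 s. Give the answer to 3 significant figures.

Species balance on tank i: dCᵢ/dt = (Cᵢ₋₁ − Cᵢ)/τᵢ with τᵢ = Vᵢ/Q.
τ₁ = 13.7/1.66 = 8.2530 s; τ₂ = 19.9/1.66 = 11.988 s.
Tank 1: C₁ = C_in(1 − e^(−t/τ₁)). Tank 2 (τ₁ ≠ τ₂): C₂ = C_in[1 − (τ₁ e^(−t/τ₁) − τ₂ e^(−t/τ₂))/(τ₁ − τ₂)].
At t = 23.8: e^(−t/τ₁) = 0.055922, e^(−t/τ₂) = 0.13734.
C₂ = 3.57·[1 − (8.2530·0.055922 − 11.988·0.13734)/(-3.7349)] = 3.57·0.68277 = 2.4375 g/L.

2.44 g/L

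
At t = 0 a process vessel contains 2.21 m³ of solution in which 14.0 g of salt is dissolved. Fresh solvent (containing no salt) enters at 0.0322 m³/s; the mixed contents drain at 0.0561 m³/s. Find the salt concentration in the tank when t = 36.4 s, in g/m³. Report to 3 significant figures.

3.23 g/m³

Total volume: dV/dt = Q_in − Q_out = -0.023900 m³/s, so V(t) = 2.21 − 0.023900 t and V(36.4) = 1.3400 m³.
No salt enters, so dm/dt = −Q_out · (m/V).
dm/m = −Q_out dt/(V₀ − 0.023900 t); integrating gives ln(m/m₀) = −(Q_out/(Q_in−Q_out)) ln(V/V₀).
m = m₀ (V₀/V)^(Q_out/(Q_in−Q_out)) = 14.0 × (2.21/1.3400)^(-2.3473) = 4.3264 g.
C = m/V = 4.3264/1.3400 = 3.2285 g/m³.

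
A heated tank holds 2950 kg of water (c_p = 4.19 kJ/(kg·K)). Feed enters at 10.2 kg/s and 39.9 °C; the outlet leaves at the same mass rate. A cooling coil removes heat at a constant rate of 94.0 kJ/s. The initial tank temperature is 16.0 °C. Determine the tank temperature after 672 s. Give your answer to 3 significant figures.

First-law balance (no shaft work): M c_p dT/dt = ṁ c_p (T_in − T) − 94.0.
τ = M/ṁ = 289.22 s; T_ss = T_in − Q̇/(ṁ c_p) = 39.9 − 94.0/(10.2·4.19) = 37.701 °C.
Integrating: T(t) = T_ss + (T₀ − T_ss) e^(−t/τ).
T(672) = 37.701 + (-21.701)·e^(−672/289.22) = 37.701 + (-21.701)·0.097928 = 35.575 °C.

35.6 °C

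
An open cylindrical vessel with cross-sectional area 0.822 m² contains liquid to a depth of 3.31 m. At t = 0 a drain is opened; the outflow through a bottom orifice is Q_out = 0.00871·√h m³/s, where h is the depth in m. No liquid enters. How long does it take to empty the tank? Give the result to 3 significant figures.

343 s

With no inflow, A dh/dt = −0.00871 √h.
∫ h^(−1/2) dh = −(0.00871/A) ∫ dt, giving 2√h = 2√h₀ − (0.00871/A) t.
Set h = 0: 2√h₀ = (0.00871/A) t_empty ⇒ t_empty = 2A√h₀/0.00871.
t_empty = 2·0.822·√3.31/0.00871 = 1.6440·1.8193/0.00871 = 343.40 s.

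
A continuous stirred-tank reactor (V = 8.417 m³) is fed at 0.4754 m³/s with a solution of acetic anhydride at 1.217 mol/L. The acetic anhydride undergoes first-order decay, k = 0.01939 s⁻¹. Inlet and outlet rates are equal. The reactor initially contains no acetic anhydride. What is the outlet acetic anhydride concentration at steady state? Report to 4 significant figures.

V dC/dt = Q(C_in − C) − k V C.
At steady state: 0 = Q C_in − (Q + kV) C_ss, so C_ss = Q C_in/(Q + kV).
C_ss = 0.4754·1.217/(0.4754 + 0.01939·8.417) = 0.578562/0.638606 = 0.905977 mol/L.

0.9060 mol/L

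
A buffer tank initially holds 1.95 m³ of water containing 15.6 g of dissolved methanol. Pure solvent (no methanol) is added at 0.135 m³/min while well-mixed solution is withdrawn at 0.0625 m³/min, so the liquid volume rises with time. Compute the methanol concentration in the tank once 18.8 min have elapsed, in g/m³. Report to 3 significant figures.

2.98 g/m³

Total volume: dV/dt = Q_in − Q_out = 0.072500 m³/min, so V(t) = 1.95 + 0.072500 t and V(18.8) = 3.3130 m³.
No methanol enters, so dm/dt = −Q_out · (m/V).
dm/m = −Q_out dt/(V₀ + 0.072500 t); integrating gives ln(m/m₀) = −(Q_out/(Q_in−Q_out)) ln(V/V₀).
m = m₀ (V₀/V)^(Q_out/(Q_in−Q_out)) = 15.6 × (1.95/3.3130)^(0.86207) = 9.8784 g.
C = m/V = 9.8784/3.3130 = 2.9817 g/m³.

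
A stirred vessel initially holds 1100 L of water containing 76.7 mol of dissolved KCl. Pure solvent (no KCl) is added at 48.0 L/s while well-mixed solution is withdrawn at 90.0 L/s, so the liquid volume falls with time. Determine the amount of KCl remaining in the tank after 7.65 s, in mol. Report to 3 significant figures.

36.6 mol

Let m(t) be the amount of KCl. Volume: V(t) = V₀ + (Q_in − Q_out) t = 1100 − 42.000 t; V(7.65) = 778.70 L.
Solute balance: dm/dt = 0 − Q_out C = −Q_out m/V(t).
Separate: dm/m = −Q_out dt/V(t) ⇒ ln(m/m₀) = −(Q_out/(Q_in−Q_out)) ln(V/V₀).
m = m₀ (V₀/V)^(Q_out/(Q_in−Q_out)) = 76.7 × (1100/778.70)^(-2.1429) = 36.586 mol.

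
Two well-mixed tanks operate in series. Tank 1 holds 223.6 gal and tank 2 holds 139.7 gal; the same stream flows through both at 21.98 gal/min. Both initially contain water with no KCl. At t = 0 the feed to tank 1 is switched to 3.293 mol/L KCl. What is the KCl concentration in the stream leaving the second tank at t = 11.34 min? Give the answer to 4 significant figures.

1.335 mol/L

Time constants: τᵢ = Vᵢ/Q for each well-mixed tank.
τ₁ = 223.6/21.98 = 10.1729 min; τ₂ = 139.7/21.98 = 6.35578 min.
Tank 1: C₁ = C_in(1 − e^(−t/τ₁)). Tank 2 (τ₁ ≠ τ₂): C₂ = C_in[1 − (τ₁ e^(−t/τ₁) − τ₂ e^(−t/τ₂))/(τ₁ − τ₂)].
At t = 11.34: e^(−t/τ₁) = 0.328004, e^(−t/τ₂) = 0.167931.
C₂ = 3.293·[1 − (10.1729·0.328004 − 6.35578·0.167931)/(3.81711)] = 3.293·0.405461 = 1.33518 mol/L.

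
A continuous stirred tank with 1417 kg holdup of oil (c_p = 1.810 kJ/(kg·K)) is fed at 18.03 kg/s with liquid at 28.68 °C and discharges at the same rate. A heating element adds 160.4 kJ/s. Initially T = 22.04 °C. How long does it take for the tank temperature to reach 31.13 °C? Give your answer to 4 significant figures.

121.4 s

First-law balance (no shaft work): M c_p dT/dt = ṁ c_p (T_in − T) + 160.4.
τ = M/ṁ = 78.5912 s; T_ss = T_in + Q̇/(ṁ c_p) = 33.5951 °C.
T(t) = T_ss + (T₀ − T_ss) e^(−t/τ). Set T = 31.13:
e^(−t/τ) = (31.13 − 33.5951)/(22.04 − 33.5951) = 0.213333
t = −78.5912 · ln(0.213333) = 121.416 s.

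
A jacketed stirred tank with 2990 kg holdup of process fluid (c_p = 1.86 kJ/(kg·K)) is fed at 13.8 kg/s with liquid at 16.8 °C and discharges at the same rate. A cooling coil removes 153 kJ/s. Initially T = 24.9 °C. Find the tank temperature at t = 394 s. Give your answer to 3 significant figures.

13.1 °C

Heat balance on the well-mixed liquid: M c_p dT/dt = ṁ c_p (T_in − T) − 153.
τ = M/ṁ = 216.67 s; T_ss = T_in − Q̇/(ṁ c_p) = 16.8 − 153/(13.8·1.86) = 10.839 °C.
This is linear first-order; T(t) = T_ss + (T₀ − T_ss) e^(−t/τ).
T(394) = 10.839 + (14.061)·e^(−394/216.67) = 10.839 + (14.061)·0.16228 = 13.121 °C.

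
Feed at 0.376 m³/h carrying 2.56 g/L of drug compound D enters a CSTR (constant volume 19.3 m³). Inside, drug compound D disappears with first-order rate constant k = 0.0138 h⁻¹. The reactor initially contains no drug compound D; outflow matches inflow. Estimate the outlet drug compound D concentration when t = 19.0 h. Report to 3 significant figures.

0.702 g/L

Species balance: V dC/dt = Q C_in − Q C − k V C.
This is linear with rate a = Q/V + k = 0.033282 h⁻¹.
C_ss = Q C_in/(Q + kV) = 1.4985 g/L; C(t) = C_ss + (C₀ − C_ss) e^(−a t).
C(19.0) = 1.4985 + (-1.4985)·e^(−0.033282·19.0) = 1.4985 + (-1.4985)·0.53134 = 0.70230 g/L.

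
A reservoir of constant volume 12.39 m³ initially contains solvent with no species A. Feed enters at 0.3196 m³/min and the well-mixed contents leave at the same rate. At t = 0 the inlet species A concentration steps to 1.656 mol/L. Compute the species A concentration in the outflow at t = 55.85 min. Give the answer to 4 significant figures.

Mass balance on the solute (V constant): V dC/dt = Q(C_in − C).
Time constant τ = V/Q = 12.39/0.3196 = 38.7672 min.
C approaches C_in exponentially: C(t) = C_in + (C₀ − C_in) e^(−t/τ).
C(55.85) = 1.656 + (0 − 1.656)·e^(−55.85/38.7672) = 1.656 + (-1.65600)·0.236774 = 1.26390 mol/L.

1.264 mol/L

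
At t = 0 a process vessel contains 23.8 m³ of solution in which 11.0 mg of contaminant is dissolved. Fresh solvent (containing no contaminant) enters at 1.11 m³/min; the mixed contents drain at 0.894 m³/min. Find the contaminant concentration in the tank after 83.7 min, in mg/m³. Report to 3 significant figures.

0.0253 mg/m³

Let m(t) be the amount of contaminant. Volume: V(t) = V₀ + (Q_in − Q_out) t = 23.8 + 0.21600 t; V(83.7) = 41.879 m³.
No contaminant enters, so dm/dt = −Q_out · (m/V).
dm/m = −Q_out dt/(V₀ + 0.21600 t); integrating gives ln(m/m₀) = −(Q_out/(Q_in−Q_out)) ln(V/V₀).
m = m₀ (V₀/V)^(Q_out/(Q_in−Q_out)) = 11.0 × (23.8/41.879)^(4.1389) = 1.0608 mg.
C = m/V = 1.0608/41.879 = 0.025329 mg/m³.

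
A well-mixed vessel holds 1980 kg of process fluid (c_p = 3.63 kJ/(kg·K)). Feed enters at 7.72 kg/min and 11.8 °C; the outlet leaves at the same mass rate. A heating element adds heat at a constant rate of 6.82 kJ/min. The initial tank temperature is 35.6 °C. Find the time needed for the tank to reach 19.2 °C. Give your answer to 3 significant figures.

M c_p dT/dt = ṁ c_p (T_in − T) + Q̇.
τ = M/ṁ = 256.48 min; T_ss = T_in + Q̇/(ṁ c_p) = 12.043 °C.
T(t) = T_ss + (T₀ − T_ss) e^(−t/τ). Set T = 19.2:
e^(−t/τ) = (19.2 − 12.043)/(35.6 − 12.043) = 0.30381
t = −256.48 · ln(0.30381) = 305.56 min.

306 min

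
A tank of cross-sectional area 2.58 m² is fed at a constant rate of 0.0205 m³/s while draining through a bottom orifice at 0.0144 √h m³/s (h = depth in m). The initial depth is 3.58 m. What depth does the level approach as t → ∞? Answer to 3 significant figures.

Level balance: A dh/dt = 0.0205 − 0.0144 √h. Setting dh/dt = 0:
Q_in = 0.0144 √h_ss ⇒ √h_ss = 0.0205/0.0144 = 1.4236.
h_ss = 1.4236² = 2.0267 m. (Since h₀ = 3.58 m > h_ss, the level will fall toward this value.)

2.03 m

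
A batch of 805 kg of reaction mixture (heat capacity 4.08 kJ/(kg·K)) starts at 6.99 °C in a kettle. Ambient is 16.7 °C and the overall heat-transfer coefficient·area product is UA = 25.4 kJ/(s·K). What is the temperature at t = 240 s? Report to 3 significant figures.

15.2 °C

Heat balance on the well-mixed liquid: M c_p dT/dt = −UA(T − T_amb).
dT/dt = (T_ss − T)/τ with T_ss = T_amb = 16.700 °C, τ = M c_p/UA = 805·4.08/25.4 = 129.31 s.
Solution: T(t) = T_ss + (T₀ − T_ss) e^(−t/τ).
T(240) = 16.700 + (-9.7100)·0.15629 = 15.182 °C.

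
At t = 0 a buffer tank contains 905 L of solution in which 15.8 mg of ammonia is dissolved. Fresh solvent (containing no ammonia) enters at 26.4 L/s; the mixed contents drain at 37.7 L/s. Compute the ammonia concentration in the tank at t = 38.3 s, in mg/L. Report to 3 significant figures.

Total volume: dV/dt = Q_in − Q_out = -11.300 L/s, so V(t) = 905 − 11.300 t and V(38.3) = 472.21 L.
Species balance (pure solvent in): dm/dt = −Q_out · m/V(t).
Separate: dm/m = −Q_out dt/V(t) ⇒ ln(m/m₀) = −(Q_out/(Q_in−Q_out)) ln(V/V₀).
m = m₀ (V₀/V)^(Q_out/(Q_in−Q_out)) = 15.8 × (905/472.21)^(-3.3363) = 1.8035 mg.
C = m/V = 1.8035/472.21 = 0.0038192 mg/L.

0.00382 mg/L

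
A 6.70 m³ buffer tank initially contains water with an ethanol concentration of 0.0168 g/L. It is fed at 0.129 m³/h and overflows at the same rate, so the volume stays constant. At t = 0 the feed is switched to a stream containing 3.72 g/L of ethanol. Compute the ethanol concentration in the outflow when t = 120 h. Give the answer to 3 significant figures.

Unsteady species balance (constant V, well mixed): V dC/dt = Q(C_in − C).
Rewrite as dC/dt + C/τ = C_in/τ, τ = V/Q = 51.938 h.
Integrating: C(t) = C_in + (C₀ − C_in) e^(−t/τ).
C(120) = 3.72 + (0.0168 − 3.72)·e^(−120/51.938) = 3.72 + (-3.7032)·0.099217 = 3.3526 g/L.

3.35 g/L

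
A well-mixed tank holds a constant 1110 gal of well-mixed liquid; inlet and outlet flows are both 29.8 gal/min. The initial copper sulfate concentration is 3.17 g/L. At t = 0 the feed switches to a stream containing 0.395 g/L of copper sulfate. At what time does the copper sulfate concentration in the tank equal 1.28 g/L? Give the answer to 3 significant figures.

42.6 min

Species balance on the tank: V dC/dt = Q(C_in − C), so τ = V/Q = 37.248 min.
C(t) = C_in + (C₀ − C_in) e^(−t/τ). Set C = 1.28 and solve for t:
e^(−t/τ) = (C − C_in)/(C₀ − C_in) = (1.28 − 0.395)/(3.17 − 0.395) = 0.31892
t = −τ ln(…) = 37.248 × 1.1428 = 42.568 min.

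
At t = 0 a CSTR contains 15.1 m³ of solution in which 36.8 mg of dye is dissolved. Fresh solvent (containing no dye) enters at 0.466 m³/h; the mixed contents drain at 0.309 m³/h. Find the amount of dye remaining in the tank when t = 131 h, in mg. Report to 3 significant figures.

6.78 mg

Let m(t) be the amount of dye. Volume: V(t) = V₀ + (Q_in − Q_out) t = 15.1 + 0.15700 t; V(131) = 35.667 m³.
No dye enters, so dm/dt = −Q_out · (m/V).
dm/m = −Q_out dt/(V₀ + 0.15700 t); integrating gives ln(m/m₀) = −(Q_out/(Q_in−Q_out)) ln(V/V₀).
m = m₀ (V₀/V)^(Q_out/(Q_in−Q_out)) = 36.8 × (15.1/35.667)^(1.9682) = 6.7789 mg.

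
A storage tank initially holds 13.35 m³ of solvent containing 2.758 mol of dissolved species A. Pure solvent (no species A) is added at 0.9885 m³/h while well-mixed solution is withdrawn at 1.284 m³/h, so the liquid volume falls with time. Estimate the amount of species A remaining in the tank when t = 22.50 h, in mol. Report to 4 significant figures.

Total volume: dV/dt = Q_in − Q_out = -0.295500 m³/h, so V(t) = 13.35 − 0.295500 t and V(22.50) = 6.70125 m³.
Solute balance: dm/dt = 0 − Q_out C = −Q_out m/V(t).
dm/m = −Q_out dt/(V₀ − 0.295500 t); integrating gives ln(m/m₀) = −(Q_out/(Q_in−Q_out)) ln(V/V₀).
m = m₀ (V₀/V)^(Q_out/(Q_in−Q_out)) = 2.758 × (13.35/6.70125)^(-4.34518) = 0.138030 mol.

0.1380 mol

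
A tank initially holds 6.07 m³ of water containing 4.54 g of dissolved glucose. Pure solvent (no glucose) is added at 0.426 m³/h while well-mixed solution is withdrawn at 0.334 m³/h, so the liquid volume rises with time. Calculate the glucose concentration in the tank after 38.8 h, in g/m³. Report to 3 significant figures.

Let m(t) be the amount of glucose. Volume: V(t) = V₀ + (Q_in − Q_out) t = 6.07 + 0.092000 t; V(38.8) = 9.6396 m³.
Species balance (pure solvent in): dm/dt = −Q_out · m/V(t).
Separate: dm/m = −Q_out dt/V(t) ⇒ ln(m/m₀) = −(Q_out/(Q_in−Q_out)) ln(V/V₀).
m = m₀ (V₀/V)^(Q_out/(Q_in−Q_out)) = 4.54 × (6.07/9.6396)^(3.6304) = 0.84686 g.
C = m/V = 0.84686/9.6396 = 0.087852 g/m³.

0.0879 g/m³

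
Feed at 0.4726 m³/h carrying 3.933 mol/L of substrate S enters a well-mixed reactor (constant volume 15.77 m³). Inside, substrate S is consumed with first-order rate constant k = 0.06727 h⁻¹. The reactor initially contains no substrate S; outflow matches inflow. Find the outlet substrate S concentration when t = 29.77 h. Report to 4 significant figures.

1.145 mol/L

Species balance: V dC/dt = Q C_in − Q C − k V C.
This is linear with rate a = Q/V + k = 0.0972383 h⁻¹.
C_ss = Q C_in/(Q + kV) = 1.21213 mol/L; C(t) = C_ss + (C₀ − C_ss) e^(−a t).
C(29.77) = 1.21213 + (-1.21213)·e^(−0.0972383·29.77) = 1.21213 + (-1.21213)·0.0553110 = 1.14508 mol/L.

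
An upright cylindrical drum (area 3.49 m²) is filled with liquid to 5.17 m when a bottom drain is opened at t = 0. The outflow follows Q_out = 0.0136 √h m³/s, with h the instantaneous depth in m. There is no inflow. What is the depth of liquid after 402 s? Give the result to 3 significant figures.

Volume balance on the tank: A dh/dt = −0.0136 √h.
This is separable: 2 d(√h)/dt = −0.0136/A, so √h = √h₀ − (0.0136/(2A)) t.
√h = √5.17 − 0.0136·402/(2·3.49) = 2.2738 − 0.78327 = 1.4905.
h = 1.4905² = 2.2216 m.

2.22 m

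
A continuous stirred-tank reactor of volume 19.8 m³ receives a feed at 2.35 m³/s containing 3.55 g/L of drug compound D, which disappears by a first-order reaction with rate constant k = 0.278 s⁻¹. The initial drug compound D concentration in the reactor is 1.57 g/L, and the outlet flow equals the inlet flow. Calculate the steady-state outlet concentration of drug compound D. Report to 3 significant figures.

Species balance: V dC/dt = Q C_in − Q C − k V C.
Steady state (dC/dt = 0): C_ss = Q C_in/(Q + kV) = C_in/(1 + kV/Q).
C_ss = 2.35·3.55/(2.35 + 0.278·19.8) = 8.3425/7.8544 = 1.0621 g/L.

1.06 g/L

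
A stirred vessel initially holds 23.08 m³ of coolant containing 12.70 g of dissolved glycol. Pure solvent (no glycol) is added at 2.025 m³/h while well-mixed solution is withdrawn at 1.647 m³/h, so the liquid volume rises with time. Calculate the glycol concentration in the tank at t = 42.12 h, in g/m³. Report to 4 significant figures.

0.03311 g/m³

Let m(t) be the amount of glycol. Volume: V(t) = V₀ + (Q_in − Q_out) t = 23.08 + 0.378000 t; V(42.12) = 39.0014 m³.
Solute balance: dm/dt = 0 − Q_out C = −Q_out m/V(t).
Separate: dm/m = −Q_out dt/V(t) ⇒ ln(m/m₀) = −(Q_out/(Q_in−Q_out)) ln(V/V₀).
m = m₀ (V₀/V)^(Q_out/(Q_in−Q_out)) = 12.70 × (23.08/39.0014)^(4.35714) = 1.29138 g.
C = m/V = 1.29138/39.0014 = 0.0331112 g/m³.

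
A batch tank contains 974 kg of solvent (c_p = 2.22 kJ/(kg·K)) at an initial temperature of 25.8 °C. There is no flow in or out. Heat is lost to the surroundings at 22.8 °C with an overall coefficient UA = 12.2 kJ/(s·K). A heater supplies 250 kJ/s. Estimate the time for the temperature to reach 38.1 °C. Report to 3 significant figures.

Lumped-capacitance energy balance: M c_p dT/dt = UA(T_amb − T) + Q̇.
τ = M c_p/UA = 177.24 s; T_ss = T_amb + Q̇/UA = 22.8 + 250/12.2 = 43.292 °C.
T(t) = T_ss + (T₀ − T_ss)e^(−t/τ); set T = 38.1:
t = −τ ln[(T − T_ss)/(T₀ − T_ss)] = −177.24 · ln(0.29681) = 215.28 s.

215 s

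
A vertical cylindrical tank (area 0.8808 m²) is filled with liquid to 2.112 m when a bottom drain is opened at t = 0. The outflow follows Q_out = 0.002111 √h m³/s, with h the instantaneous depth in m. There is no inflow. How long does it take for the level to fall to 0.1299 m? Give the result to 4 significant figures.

A dh/dt = −Q_out = −0.002111 √h.
∫ h^(−1/2) dh = −(0.002111/A) ∫ dt, giving 2√h = 2√h₀ − (0.002111/A) t.
t = 2A(√h₀ − √h)/0.002111 = 2·0.8808·(√2.112 − √0.1299)/0.002111
  = 1.76160 × (1.45327 − 0.360416) / 0.002111 = 911.973 s.

912.0 s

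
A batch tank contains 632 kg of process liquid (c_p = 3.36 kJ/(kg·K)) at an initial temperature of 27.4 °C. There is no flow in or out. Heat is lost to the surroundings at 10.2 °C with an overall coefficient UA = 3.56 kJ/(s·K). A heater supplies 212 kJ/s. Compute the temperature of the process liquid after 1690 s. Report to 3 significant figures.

67.3 °C

M c_p dT/dt = −UA(T − T_amb) + Q̇.
dT/dt = (T_ss − T)/τ with T_ss = T_amb + Q̇/UA = 10.2 + 212/3.56 = 69.751 °C, τ = M c_p/UA = 632·3.36/3.56 = 596.49 s.
This is linear first-order; T(t) = T_ss + (T₀ − T_ss) e^(−t/τ).
T(1690) = 69.751 + (-42.351)·0.058823 = 67.259 °C.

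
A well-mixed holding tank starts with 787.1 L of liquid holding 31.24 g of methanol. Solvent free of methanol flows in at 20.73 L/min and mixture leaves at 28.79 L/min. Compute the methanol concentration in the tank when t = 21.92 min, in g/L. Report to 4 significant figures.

Let m(t) be the amount of methanol. Volume: V(t) = V₀ + (Q_in − Q_out) t = 787.1 − 8.06000 t; V(21.92) = 610.425 L.
No methanol enters, so dm/dt = −Q_out · (m/V).
Separate: dm/m = −Q_out dt/V(t) ⇒ ln(m/m₀) = −(Q_out/(Q_in−Q_out)) ln(V/V₀).
m = m₀ (V₀/V)^(Q_out/(Q_in−Q_out)) = 31.24 × (787.1/610.425)^(-3.57196) = 12.6001 g.
C = m/V = 12.6001/610.425 = 0.0206416 g/L.

0.02064 g/L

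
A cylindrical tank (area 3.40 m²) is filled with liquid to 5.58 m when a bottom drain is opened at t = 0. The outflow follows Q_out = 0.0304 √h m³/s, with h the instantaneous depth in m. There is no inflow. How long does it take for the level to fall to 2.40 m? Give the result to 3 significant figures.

Mass balance (ρ constant): A dh/dt = −0.0304 √h.
Separate and integrate: 2(√h − √h₀) = −(0.0304/A) t.
t = 2A(√h₀ − √h)/0.0304 = 2·3.40·(√5.58 − √2.40)/0.0304
  = 6.8000 × (2.3622 − 1.5492) / 0.0304 = 181.86 s.

182 s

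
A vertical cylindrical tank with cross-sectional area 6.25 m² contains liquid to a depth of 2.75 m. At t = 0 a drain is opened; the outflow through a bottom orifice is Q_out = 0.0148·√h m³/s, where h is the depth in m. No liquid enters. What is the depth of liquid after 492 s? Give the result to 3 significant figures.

With no inflow, A dh/dt = −0.0148 √h.
∫ h^(−1/2) dh = −(0.0148/A) ∫ dt, giving 2√h = 2√h₀ − (0.0148/A) t.
√h = √2.75 − 0.0148·492/(2·6.25) = 1.6583 − 0.58253 = 1.0758.
h = 1.0758² = 1.1573 m.

1.16 m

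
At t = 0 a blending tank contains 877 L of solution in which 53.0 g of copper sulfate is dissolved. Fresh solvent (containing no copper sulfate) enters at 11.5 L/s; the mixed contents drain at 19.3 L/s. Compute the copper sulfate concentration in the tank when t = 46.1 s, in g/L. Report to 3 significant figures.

0.0278 g/L

Total volume: dV/dt = Q_in − Q_out = -7.8000 L/s, so V(t) = 877 − 7.8000 t and V(46.1) = 517.42 L.
Species balance (pure solvent in): dm/dt = −Q_out · m/V(t).
dm/m = −Q_out dt/(V₀ − 7.8000 t); integrating gives ln(m/m₀) = −(Q_out/(Q_in−Q_out)) ln(V/V₀).
m = m₀ (V₀/V)^(Q_out/(Q_in−Q_out)) = 53.0 × (877/517.42)^(-2.4744) = 14.364 g.
C = m/V = 14.364/517.42 = 0.027760 g/L.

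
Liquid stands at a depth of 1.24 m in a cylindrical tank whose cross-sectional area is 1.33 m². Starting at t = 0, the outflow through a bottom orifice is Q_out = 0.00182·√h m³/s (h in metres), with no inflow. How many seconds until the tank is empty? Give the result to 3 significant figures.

A dh/dt = −Q_out = −0.00182 √h.
This is separable: 2 d(√h)/dt = −0.00182/A, so √h = √h₀ − (0.00182/(2A)) t.
Set h = 0: 2√h₀ = (0.00182/A) t_empty ⇒ t_empty = 2A√h₀/0.00182.
t_empty = 2·1.33·√1.24/0.00182 = 2.6600·1.1136/0.00182 = 1627.5 s.

1630 s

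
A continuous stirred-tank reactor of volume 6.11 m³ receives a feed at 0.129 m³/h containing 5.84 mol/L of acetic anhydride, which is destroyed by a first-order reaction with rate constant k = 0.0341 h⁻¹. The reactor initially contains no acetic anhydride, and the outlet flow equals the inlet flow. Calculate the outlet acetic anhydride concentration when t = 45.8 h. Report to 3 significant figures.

2.06 mol/L

Species balance: V dC/dt = Q C_in − Q C − k V C.
dC/dt = (Q/V) C_in − (Q/V + k) C; effective rate a = Q/V + k = 0.021113 + 0.0341 = 0.055213 h⁻¹.
C_ss = Q C_in/(Q + kV) = 2.2332 mol/L; C(t) = C_ss + (C₀ − C_ss) e^(−a t).
C(45.8) = 2.2332 + (-2.2332)·e^(−0.055213·45.8) = 2.2332 + (-2.2332)·0.079758 = 2.0550 mol/L.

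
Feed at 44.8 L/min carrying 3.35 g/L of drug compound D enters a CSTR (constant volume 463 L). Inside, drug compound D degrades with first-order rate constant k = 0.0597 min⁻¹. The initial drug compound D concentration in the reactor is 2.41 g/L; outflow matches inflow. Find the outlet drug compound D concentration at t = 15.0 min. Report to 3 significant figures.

2.10 g/L

V dC/dt = Q(C_in − C) − k V C.
This is linear with rate a = Q/V + k = 0.15646 min⁻¹.
C_ss = Q C_in/(Q + kV) = 2.0718 g/L; C(t) = C_ss + (C₀ − C_ss) e^(−a t).
C(15.0) = 2.0718 + (0.33825)·e^(−0.15646·15.0) = 2.0718 + (0.33825)·0.095665 = 2.1041 g/L.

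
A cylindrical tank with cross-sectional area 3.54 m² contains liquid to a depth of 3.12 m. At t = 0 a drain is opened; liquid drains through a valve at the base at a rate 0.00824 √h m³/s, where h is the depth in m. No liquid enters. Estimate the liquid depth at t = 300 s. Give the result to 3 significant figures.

A dh/dt = −Q_out = −0.00824 √h.
This is separable: 2 d(√h)/dt = −0.00824/A, so √h = √h₀ − (0.00824/(2A)) t.
√h = √3.12 − 0.00824·300/(2·3.54) = 1.7664 − 0.34915 = 1.4172.
h = 1.4172² = 2.0085 m.

2.01 m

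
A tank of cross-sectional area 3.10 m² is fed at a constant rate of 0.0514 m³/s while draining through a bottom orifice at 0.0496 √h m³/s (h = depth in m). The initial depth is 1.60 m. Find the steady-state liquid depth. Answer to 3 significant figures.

Level balance: A dh/dt = 0.0514 − 0.0496 √h. Setting dh/dt = 0:
Q_in = 0.0496 √h_ss ⇒ √h_ss = 0.0514/0.0496 = 1.0363.
h_ss = 1.0363² = 1.0739 m. (Since h₀ = 1.60 m > h_ss, the level will fall toward this value.)

1.07 m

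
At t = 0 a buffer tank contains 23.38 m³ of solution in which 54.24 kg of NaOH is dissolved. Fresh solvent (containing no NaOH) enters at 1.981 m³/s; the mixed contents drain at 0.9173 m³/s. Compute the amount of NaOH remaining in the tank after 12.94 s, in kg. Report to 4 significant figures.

Total volume: dV/dt = Q_in − Q_out = 1.06370 m³/s, so V(t) = 23.38 + 1.06370 t and V(12.94) = 37.1443 m³.
Solute balance: dm/dt = 0 − Q_out C = −Q_out m/V(t).
Separate: dm/m = −Q_out dt/V(t) ⇒ ln(m/m₀) = −(Q_out/(Q_in−Q_out)) ln(V/V₀).
m = m₀ (V₀/V)^(Q_out/(Q_in−Q_out)) = 54.24 × (23.38/37.1443)^(0.862367) = 36.3867 kg.

36.39 kg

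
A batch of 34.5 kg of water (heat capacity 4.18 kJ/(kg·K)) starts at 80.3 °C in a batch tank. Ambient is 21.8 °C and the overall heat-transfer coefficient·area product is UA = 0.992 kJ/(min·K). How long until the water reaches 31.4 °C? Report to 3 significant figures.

Lumped-capacitance energy balance: M c_p dT/dt = UA(T_amb − T).
τ = M c_p/UA = 145.37 min; T_ss = T_amb = 21.800 °C.
T(t) = T_ss + (T₀ − T_ss)e^(−t/τ); set T = 31.4:
t = −τ ln[(T − T_ss)/(T₀ − T_ss)] = −145.37 · ln(0.16410) = 262.73 min.

263 min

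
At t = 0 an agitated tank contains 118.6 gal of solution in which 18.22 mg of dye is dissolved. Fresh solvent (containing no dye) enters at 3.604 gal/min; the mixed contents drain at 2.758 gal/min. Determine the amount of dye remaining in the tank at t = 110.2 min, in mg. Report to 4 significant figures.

Total volume: dV/dt = Q_in − Q_out = 0.846000 gal/min, so V(t) = 118.6 + 0.846000 t and V(110.2) = 211.829 gal.
Species balance (pure solvent in): dm/dt = −Q_out · m/V(t).
dm/m = −Q_out dt/(V₀ + 0.846000 t); integrating gives ln(m/m₀) = −(Q_out/(Q_in−Q_out)) ln(V/V₀).
m = m₀ (V₀/V)^(Q_out/(Q_in−Q_out)) = 18.22 × (118.6/211.829)^(3.26005) = 2.75004 mg.

2.750 mg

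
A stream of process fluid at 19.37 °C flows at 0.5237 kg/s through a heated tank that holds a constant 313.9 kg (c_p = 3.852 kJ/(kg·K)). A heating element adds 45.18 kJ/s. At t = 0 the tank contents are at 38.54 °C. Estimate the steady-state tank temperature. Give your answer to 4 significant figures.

41.77 °C

First-law balance (no shaft work): M c_p dT/dt = ṁ c_p (T_in − T) + 45.18.
At steady state dT/dt = 0 ⇒ T_ss = T_in + Q̇/(ṁ c_p) = 19.37 + 45.18/(0.5237·3.852) = 41.7664 °C.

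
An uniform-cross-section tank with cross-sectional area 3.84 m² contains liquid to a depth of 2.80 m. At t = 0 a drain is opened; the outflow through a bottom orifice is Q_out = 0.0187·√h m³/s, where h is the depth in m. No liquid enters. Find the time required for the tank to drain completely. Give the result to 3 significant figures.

687 s

A dh/dt = −Q_out = −0.0187 √h.
This is separable: 2 d(√h)/dt = −0.0187/A, so √h = √h₀ − (0.0187/(2A)) t.
Set h = 0: 2√h₀ = (0.0187/A) t_empty ⇒ t_empty = 2A√h₀/0.0187.
t_empty = 2·3.84·√2.80/0.0187 = 7.6800·1.6733/0.0187 = 687.22 s.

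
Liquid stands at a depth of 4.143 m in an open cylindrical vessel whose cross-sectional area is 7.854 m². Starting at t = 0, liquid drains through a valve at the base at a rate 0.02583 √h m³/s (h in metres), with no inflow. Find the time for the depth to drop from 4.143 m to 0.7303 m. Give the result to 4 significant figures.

A dh/dt = −Q_out = −0.02583 √h.
This is separable: 2 d(√h)/dt = −0.02583/A, so √h = √h₀ − (0.02583/(2A)) t.
t = 2A(√h₀ − √h)/0.02583 = 2·7.854·(√4.143 − √0.7303)/0.02583
  = 15.7080 × (2.03544 − 0.854576) / 0.02583 = 718.117 s.

718.1 s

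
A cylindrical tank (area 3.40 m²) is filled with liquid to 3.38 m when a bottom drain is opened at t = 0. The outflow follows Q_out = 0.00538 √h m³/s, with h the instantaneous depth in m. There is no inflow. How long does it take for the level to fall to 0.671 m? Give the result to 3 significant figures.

With no inflow, A dh/dt = −0.00538 √h.
∫ h^(−1/2) dh = −(0.00538/A) ∫ dt, giving 2√h = 2√h₀ − (0.00538/A) t.
t = 2A(√h₀ − √h)/0.00538 = 2·3.40·(√3.38 − √0.671)/0.00538
  = 6.8000 × (1.8385 − 0.81915) / 0.00538 = 1288.4 s.

1290 s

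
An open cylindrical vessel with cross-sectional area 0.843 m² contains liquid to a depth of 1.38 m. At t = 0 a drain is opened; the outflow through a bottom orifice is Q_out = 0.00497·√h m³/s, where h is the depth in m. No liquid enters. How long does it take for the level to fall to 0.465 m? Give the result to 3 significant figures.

167 s

A dh/dt = −Q_out = −0.00497 √h.
∫ h^(−1/2) dh = −(0.00497/A) ∫ dt, giving 2√h = 2√h₀ − (0.00497/A) t.
t = 2A(√h₀ − √h)/0.00497 = 2·0.843·(√1.38 − √0.465)/0.00497
  = 1.6860 × (1.1747 − 0.68191) / 0.00497 = 167.18 s.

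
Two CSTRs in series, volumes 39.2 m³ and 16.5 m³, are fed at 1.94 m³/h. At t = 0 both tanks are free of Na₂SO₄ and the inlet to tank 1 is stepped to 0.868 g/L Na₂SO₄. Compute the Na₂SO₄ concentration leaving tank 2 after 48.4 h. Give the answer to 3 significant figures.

0.734 g/L

Species balance on tank i: dCᵢ/dt = (Cᵢ₋₁ − Cᵢ)/τᵢ with τᵢ = Vᵢ/Q.
τ₁ = 39.2/1.94 = 20.206 h; τ₂ = 16.5/1.94 = 8.5052 h.
Tank 1: C₁ = C_in(1 − e^(−t/τ₁)). Tank 2 (τ₁ ≠ τ₂): C₂ = C_in[1 − (τ₁ e^(−t/τ₁) − τ₂ e^(−t/τ₂))/(τ₁ − τ₂)].
At t = 48.4: e^(−t/τ₁) = 0.091145, e^(−t/τ₂) = 0.0033773.
C₂ = 0.868·[1 − (20.206·0.091145 − 8.5052·0.0033773)/(11.701)] = 0.868·0.84506 = 0.73351 g/L.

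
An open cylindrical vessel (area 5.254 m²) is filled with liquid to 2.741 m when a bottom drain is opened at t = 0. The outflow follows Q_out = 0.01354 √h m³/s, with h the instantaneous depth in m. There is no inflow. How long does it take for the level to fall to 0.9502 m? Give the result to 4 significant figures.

Volume balance on the tank: A dh/dt = −0.01354 √h.
Separate and integrate: 2(√h − √h₀) = −(0.01354/A) t.
t = 2A(√h₀ − √h)/0.01354 = 2·5.254·(√2.741 − √0.9502)/0.01354
  = 10.5080 × (1.65560 − 0.974782) / 0.01354 = 528.360 s.

528.4 s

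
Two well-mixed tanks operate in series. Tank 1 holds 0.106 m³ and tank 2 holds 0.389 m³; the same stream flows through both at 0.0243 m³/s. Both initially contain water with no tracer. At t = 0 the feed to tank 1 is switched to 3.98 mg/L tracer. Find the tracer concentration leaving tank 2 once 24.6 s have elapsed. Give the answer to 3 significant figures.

Species balance on tank i: dCᵢ/dt = (Cᵢ₋₁ − Cᵢ)/τᵢ with τᵢ = Vᵢ/Q.
τ₁ = 0.106/0.0243 = 4.3621 s; τ₂ = 0.389/0.0243 = 16.008 s.
Solving the cascade with C₁(0)=C₂(0)=0 gives C₂(t) = C_in[1 − (τ₁ e^(−t/τ₁) − τ₂ e^(−t/τ₂))/(τ₁ − τ₂)].
At t = 24.6: e^(−t/τ₁) = 0.0035549, e^(−t/τ₂) = 0.21509.
C₂ = 3.98·[1 − (4.3621·0.0035549 − 16.008·0.21509)/(-11.646)] = 3.98·0.70568 = 2.8086 mg/L.

2.81 mg/L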